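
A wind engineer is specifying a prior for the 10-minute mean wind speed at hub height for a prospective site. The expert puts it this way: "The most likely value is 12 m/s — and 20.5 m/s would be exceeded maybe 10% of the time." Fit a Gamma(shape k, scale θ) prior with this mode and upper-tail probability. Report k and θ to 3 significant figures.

k ≈ 7.6, θ ≈ 1.82

Gamma(k,θ) with k>1 has mode (k−1)θ, so θ = 12/(k−1).
Need P(X < 20.5) = 0.9 with θ tied to k this way. Start at k = 2, θ = 12: P(X<20.5) ≈ 0.509.
Too low — raise k to concentrate. Iterating converges to k ≈ 7.6.
Then θ = 12/(7.6−1) ≈ 1.82.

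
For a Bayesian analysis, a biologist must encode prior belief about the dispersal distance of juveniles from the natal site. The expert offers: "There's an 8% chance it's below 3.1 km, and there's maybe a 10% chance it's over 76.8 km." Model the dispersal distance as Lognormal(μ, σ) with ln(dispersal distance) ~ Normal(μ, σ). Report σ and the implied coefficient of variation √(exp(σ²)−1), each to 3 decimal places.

σ ≈ 1.195, CV ≈ 1.780

If T ~ Lognormal(μ,σ) then ln T ~ Normal(μ,σ), so the p-quantile of ln T is μ + z_p·σ.
ln(3.1) = 1.131 and ln(76.8) = 4.341; z_{0.08} = -1.405, z_{0.9} = 1.282.
σ = (4.341 − 1.131)/(1.282 − (-1.405)) = 1.195.
μ = 1.131 − (-1.405)·1.195 = 2.810.
CV = √(exp(σ²)−1) = √(exp(1.4274)−1) = 1.780.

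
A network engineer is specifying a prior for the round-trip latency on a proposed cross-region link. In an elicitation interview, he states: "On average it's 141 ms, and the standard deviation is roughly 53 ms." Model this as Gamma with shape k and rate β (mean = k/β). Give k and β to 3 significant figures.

k ≈ 7.08, β ≈ 0.0502

For Gamma(k, rate β): mean = k/β, variance = k/β², so CV = 1/√k.
CV = SD/mean = 53/141 = 0.3759, hence k = 1/CV² = 7.08.
Then β = k/mean = 7.08/141 = 0.0502.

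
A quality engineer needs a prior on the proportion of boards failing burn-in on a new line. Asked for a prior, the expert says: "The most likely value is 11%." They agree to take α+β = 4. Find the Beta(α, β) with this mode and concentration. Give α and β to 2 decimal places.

α = 1.22, β = 2.78

For α,β > 1 the Beta mode is (α−1)/(α+β−2). With α+β = 4, the mode is (α−1)/2.
Set (α−1)/2 = 0.11 → α = 1 + 0.11·2 = 1.22.
β = 4 − α = 2.78.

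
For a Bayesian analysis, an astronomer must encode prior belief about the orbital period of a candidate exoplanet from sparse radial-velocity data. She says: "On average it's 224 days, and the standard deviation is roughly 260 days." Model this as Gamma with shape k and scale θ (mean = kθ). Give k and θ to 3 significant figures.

For Gamma(k, scale θ): mean = kθ, variance = kθ², so CV = 1/√k.
CV = SD/mean = 260/224 = 1.161, hence k = 1/CV² = 0.742.
Then θ = mean/k = 224/0.742 = 302.

k ≈ 0.742, θ ≈ 302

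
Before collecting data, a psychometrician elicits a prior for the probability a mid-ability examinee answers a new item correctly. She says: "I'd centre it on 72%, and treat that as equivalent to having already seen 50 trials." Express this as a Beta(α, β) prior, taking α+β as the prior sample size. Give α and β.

α = 36, β = 14

Under the effective-sample-size interpretation, Beta(α, β) has prior mean α/(α+β) and prior sample size α+β.
So α+β = 50 and α/(α+β) = 0.72, giving α = 0.72·50 = 36 and β = 50 − 36 = 14.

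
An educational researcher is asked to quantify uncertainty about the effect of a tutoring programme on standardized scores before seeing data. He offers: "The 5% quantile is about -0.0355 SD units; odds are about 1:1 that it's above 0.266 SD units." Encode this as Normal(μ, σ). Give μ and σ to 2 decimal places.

For Normal(μ,σ), the p-quantile is μ + z_p·σ. Here z_{0.05} = -1.645, z_{0.5} = 0.
So -0.0355 = μ − 1.645σ and 0.266 = μ + 0σ.
Subtracting: σ = (0.266 − -0.0355)/(0 − (-1.645)) = 0.18.
Then μ = -0.0355 − (-1.645)·0.18 = 0.27.

μ = 0.27, σ = 0.18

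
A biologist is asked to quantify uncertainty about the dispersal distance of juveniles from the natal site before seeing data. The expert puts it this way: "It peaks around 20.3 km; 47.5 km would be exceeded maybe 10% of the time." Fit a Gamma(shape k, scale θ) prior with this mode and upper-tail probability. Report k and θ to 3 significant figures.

k ≈ 3.66, θ ≈ 7.63

Gamma(k,θ) with k>1 has mode (k−1)θ, so θ = 20.3/(k−1).
Need P(X < 47.5) = 0.9 with θ tied to k this way. Start at k = 2, θ = 20.3: P(X<47.5) ≈ 0.678.
Too low — raise k to concentrate. Iterating converges to k ≈ 3.66.
Then θ = 20.3/(3.66−1) ≈ 7.63.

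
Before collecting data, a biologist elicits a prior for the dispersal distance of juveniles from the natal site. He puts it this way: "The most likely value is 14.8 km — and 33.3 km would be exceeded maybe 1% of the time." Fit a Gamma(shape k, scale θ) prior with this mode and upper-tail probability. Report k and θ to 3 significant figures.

k ≈ 8.3, θ ≈ 2.03

Gamma(k,θ) with k>1 has mode (k−1)θ, so θ = 14.8/(k−1).
Need P(X < 33.3) = 0.99 with θ tied to k this way. Start at k = 2, θ = 14.8: P(X<33.3) ≈ 0.657.
Too low — raise k to concentrate. Iterating converges to k ≈ 8.3.
Then θ = 14.8/(8.3−1) ≈ 2.03.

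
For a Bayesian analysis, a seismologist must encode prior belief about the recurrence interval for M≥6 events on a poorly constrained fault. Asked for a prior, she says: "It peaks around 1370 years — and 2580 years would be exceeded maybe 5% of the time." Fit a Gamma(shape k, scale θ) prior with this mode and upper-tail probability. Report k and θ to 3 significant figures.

Gamma(k,θ) with k>1 has mode (k−1)θ, so θ = 1370/(k−1).
Need P(X < 2580) = 0.95 with θ tied to k this way. Start at k = 2, θ = 1370: P(X<2580) ≈ 0.561.
Too low — raise k to concentrate. Iterating converges to k ≈ 7.94.
Then θ = 1370/(7.94−1) ≈ 197.

k ≈ 7.94, θ ≈ 197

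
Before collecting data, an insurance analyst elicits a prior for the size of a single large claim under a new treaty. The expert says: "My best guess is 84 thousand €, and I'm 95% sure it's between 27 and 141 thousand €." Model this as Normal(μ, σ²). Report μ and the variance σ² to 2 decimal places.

A symmetric 95% interval runs μ ± z·σ with z = 1.96.
Half-width = 57, so σ = 57/1.96 = 29.082 and σ² = 845.77.
μ is the stated best guess, 84.00.

μ = 84.00, σ² = 845.77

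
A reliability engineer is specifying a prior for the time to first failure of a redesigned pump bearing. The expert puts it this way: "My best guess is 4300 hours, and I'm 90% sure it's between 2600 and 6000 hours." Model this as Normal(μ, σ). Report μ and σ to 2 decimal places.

μ = 4300.00, σ = 1033.53

A symmetric 90% interval runs μ ± z·σ with z = 1.645.
Half-width = 1700, so σ = 1700/1.645 = 1033.53.
μ is the stated best guess, 4300.00.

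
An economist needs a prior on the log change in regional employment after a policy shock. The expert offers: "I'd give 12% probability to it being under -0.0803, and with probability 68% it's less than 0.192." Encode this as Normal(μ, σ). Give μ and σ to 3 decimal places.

The p-quantile of Normal(μ,σ) is μ + z_p·σ, with z_{0.12} = -1.175 and z_{0.68} = 0.4677.
Eliminate σ: μ = (z₂·x₁ − z₁·x₂)/(z₂ − z₁) = (0.4677·-0.0803 − (-1.175)·0.192)/1.643 = 0.114.
Then σ = (x₂ − x₁)/(z₂ − z₁) = (0.192 − -0.0803)/1.643 = 0.166.

μ = 0.114, σ = 0.166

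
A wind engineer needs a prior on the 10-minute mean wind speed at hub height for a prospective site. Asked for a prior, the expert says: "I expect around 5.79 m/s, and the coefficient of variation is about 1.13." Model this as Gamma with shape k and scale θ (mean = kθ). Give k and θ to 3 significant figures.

k ≈ 0.783, θ ≈ 7.39

For Gamma(k, scale θ): mean = kθ, variance = kθ², so CV = 1/√k.
CV = 1.13, hence k = 1/CV² = 0.783.
Then θ = mean/k = 5.79/0.783 = 7.39.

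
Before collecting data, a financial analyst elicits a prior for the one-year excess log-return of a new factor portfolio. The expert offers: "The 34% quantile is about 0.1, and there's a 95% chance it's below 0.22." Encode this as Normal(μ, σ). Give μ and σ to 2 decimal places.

μ = 0.12, σ = 0.06

For Normal(μ,σ), the p-quantile is μ + z_p·σ. Here z_{0.34} = -0.4125, z_{0.95} = 1.645.
So 0.1 = μ − 0.4125σ and 0.22 = μ + 1.645σ.
Subtracting: σ = (0.22 − 0.1)/(1.645 − (-0.4125)) = 0.06.
Then μ = 0.1 − (-0.4125)·0.06 = 0.12.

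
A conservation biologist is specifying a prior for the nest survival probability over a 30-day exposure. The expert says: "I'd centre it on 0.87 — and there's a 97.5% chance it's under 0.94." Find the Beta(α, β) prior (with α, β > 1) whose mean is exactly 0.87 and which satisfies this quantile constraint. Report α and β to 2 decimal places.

α ≈ 55.81, β ≈ 8.34

With mean 0.87 fixed, write α = 0.87s, β = 0.13s where s = α+β.
Need P(θ < 0.94) = 0.975 under Beta(0.87s, 0.13s). Normal approximation: (q−m)/√(m(1−m)/s) ≈ z_{0.975} = 1.96, so s ≈ 0.87·0.13·(1.96)²/(0.94−0.87)² = 88.7.
At s = 88.7: P(θ<0.94) ≈ 0.990. Adjusting to match 0.975 gives s ≈ 64.15.
So α = 0.87·64.15 ≈ 55.81, β = 0.13·64.15 ≈ 8.34.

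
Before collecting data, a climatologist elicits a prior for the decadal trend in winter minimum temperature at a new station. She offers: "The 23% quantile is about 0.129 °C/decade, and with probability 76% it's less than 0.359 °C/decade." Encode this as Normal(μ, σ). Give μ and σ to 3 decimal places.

The p-quantile of Normal(μ,σ) is μ + z_p·σ, with z_{0.23} = -0.7388 and z_{0.76} = 0.7063.
Eliminate σ: μ = (z₂·x₁ − z₁·x₂)/(z₂ − z₁) = (0.7063·0.129 − (-0.7388)·0.359)/1.445 = 0.247.
Then σ = (x₂ − x₁)/(z₂ − z₁) = (0.359 − 0.129)/1.445 = 0.159.

μ = 0.247, σ = 0.159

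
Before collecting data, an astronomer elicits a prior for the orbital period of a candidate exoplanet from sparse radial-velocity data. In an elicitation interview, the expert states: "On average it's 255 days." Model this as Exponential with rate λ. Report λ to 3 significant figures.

Exponential mean = 1/λ, so λ = 1/255.0 = 0.00392.

λ ≈ 0.00392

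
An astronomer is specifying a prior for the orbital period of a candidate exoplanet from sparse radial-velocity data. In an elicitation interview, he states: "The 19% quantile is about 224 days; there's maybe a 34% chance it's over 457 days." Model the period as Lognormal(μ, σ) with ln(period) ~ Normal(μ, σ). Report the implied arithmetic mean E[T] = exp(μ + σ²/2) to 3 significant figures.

E[T] ≈ 424 days

If T ~ Lognormal(μ,σ) then ln T ~ Normal(μ,σ), so the p-quantile of ln T is μ + z_p·σ.
ln(224) = 5.412 and ln(457) = 6.125; z_{0.19} = -0.8779, z_{0.66} = 0.4125.
σ = (6.125 − 5.412)/(0.4125 − (-0.8779)) = 0.553.
μ = 5.412 − (-0.8779)·0.553 = 5.897.
E[T] = exp(μ + σ²/2) = exp(5.897 + 0.1527) = 424 days.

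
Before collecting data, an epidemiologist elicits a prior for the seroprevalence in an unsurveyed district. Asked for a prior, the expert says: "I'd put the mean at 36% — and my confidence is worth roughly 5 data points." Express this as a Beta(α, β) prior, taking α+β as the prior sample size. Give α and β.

α = 1.8, β = 3.2

Under the effective-sample-size interpretation, Beta(α, β) has prior mean α/(α+β) and prior sample size α+β.
So α+β = 5 and α/(α+β) = 0.36, giving α = 0.36·5 = 1.8 and β = 5 − 1.8 = 3.2.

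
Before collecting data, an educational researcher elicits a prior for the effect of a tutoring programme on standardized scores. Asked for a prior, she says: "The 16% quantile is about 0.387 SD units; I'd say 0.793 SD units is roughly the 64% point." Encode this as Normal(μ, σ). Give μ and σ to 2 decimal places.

μ = 0.69, σ = 0.30

The p-quantile of Normal(μ,σ) is μ + z_p·σ, with z_{0.16} = -0.9945 and z_{0.64} = 0.3585.
Eliminate σ: μ = (z₂·x₁ − z₁·x₂)/(z₂ − z₁) = (0.3585·0.387 − (-0.9945)·0.793)/1.353 = 0.69.
Then σ = (x₂ − x₁)/(z₂ − z₁) = (0.793 − 0.387)/1.353 = 0.30.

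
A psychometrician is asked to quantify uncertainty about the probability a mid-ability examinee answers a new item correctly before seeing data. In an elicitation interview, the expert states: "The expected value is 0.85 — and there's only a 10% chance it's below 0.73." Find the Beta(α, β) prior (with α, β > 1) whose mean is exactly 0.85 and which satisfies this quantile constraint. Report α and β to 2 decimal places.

With mean 0.85 fixed, write α = 0.85s, β = 0.15s where s = α+β.
Need P(θ < 0.73) = 0.1 under Beta(0.85s, 0.15s). Normal approximation: (q−m)/√(m(1−m)/s) ≈ z_{0.1} = -1.28, so s ≈ 0.85·0.15·(-1.28)²/(0.73−0.85)² = 14.5.
At s = 14.5: P(θ<0.73) ≈ 0.107. Adjusting to match 0.1 gives s ≈ 15.79.
So α = 0.85·15.79 ≈ 13.42, β = 0.15·15.79 ≈ 2.37.

α ≈ 13.42, β ≈ 2.37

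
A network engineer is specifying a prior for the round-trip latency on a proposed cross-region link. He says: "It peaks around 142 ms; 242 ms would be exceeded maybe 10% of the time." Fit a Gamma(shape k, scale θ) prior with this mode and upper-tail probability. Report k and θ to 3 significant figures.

k ≈ 7.66, θ ≈ 21.3

Gamma(k,θ) with k>1 has mode (k−1)θ, so θ = 142/(k−1).
Need P(X < 242) = 0.9 with θ tied to k this way. Start at k = 2, θ = 142: P(X<242) ≈ 0.508.
Too low — raise k to concentrate. Iterating converges to k ≈ 7.66.
Then θ = 142/(7.66−1) ≈ 21.3.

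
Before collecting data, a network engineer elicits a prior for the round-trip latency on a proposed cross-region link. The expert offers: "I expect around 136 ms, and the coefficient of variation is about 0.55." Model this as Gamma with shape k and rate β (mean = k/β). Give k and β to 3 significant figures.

k ≈ 3.31, β ≈ 0.0243

For Gamma(k, rate β): mean = k/β, variance = k/β², so CV = 1/√k.
CV = 0.55, hence k = 1/CV² = 3.31.
Then β = k/mean = 3.31/136 = 0.0243.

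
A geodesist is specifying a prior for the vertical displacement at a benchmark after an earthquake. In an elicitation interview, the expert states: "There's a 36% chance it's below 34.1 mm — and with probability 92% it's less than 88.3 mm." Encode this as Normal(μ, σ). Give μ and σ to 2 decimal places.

The p-quantile of Normal(μ,σ) is μ + z_p·σ, with z_{0.36} = -0.3585 and z_{0.92} = 1.405.
Eliminate σ: μ = (z₂·x₁ − z₁·x₂)/(z₂ − z₁) = (1.405·34.1 − (-0.3585)·88.3)/1.764 = 45.12.
Then σ = (x₂ − x₁)/(z₂ − z₁) = (88.3 − 34.1)/1.764 = 30.73.

μ = 45.12, σ = 30.73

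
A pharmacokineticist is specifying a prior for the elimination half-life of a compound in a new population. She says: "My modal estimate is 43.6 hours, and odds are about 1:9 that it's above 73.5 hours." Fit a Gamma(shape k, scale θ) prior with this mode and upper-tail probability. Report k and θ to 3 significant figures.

k ≈ 7.93, θ ≈ 6.29

Gamma(k,θ) with k>1 has mode (k−1)θ, so θ = 43.6/(k−1).
Need P(X < 73.5) = 0.9 with θ tied to k this way. Start at k = 2, θ = 43.6: P(X<73.5) ≈ 0.502.
Too low — raise k to concentrate. Iterating converges to k ≈ 7.93.
Then θ = 43.6/(7.93−1) ≈ 6.29.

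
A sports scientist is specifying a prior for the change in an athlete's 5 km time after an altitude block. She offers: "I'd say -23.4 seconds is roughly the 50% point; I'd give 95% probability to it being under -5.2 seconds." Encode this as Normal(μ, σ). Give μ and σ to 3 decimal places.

The p-quantile of Normal(μ,σ) is μ + z_p·σ, with z_{0.5} = 0 and z_{0.95} = 1.645.
Eliminate σ: μ = (z₂·x₁ − z₁·x₂)/(z₂ − z₁) = (1.645·-23.4 − (0)·-5.2)/1.645 = -23.400.
Then σ = (x₂ − x₁)/(z₂ − z₁) = (-5.2 − -23.4)/1.645 = 11.065.

μ = -23.400, σ = 11.065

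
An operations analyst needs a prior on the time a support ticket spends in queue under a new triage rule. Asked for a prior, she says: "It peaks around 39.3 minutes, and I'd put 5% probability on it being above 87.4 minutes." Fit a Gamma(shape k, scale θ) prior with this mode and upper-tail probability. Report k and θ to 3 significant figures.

Gamma(k,θ) with k>1 has mode (k−1)θ, so θ = 39.3/(k−1).
Need P(X < 87.4) = 0.95 with θ tied to k this way. Start at k = 2, θ = 39.3: P(X<87.4) ≈ 0.651.
Too low — raise k to concentrate. Iterating converges to k ≈ 5.3.
Then θ = 39.3/(5.3−1) ≈ 9.13.

k ≈ 5.3, θ ≈ 9.13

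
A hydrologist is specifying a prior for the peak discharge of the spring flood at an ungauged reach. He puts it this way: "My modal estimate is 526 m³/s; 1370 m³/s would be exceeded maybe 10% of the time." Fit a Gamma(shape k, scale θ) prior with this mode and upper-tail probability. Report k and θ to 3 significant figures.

Gamma(k,θ) with k>1 has mode (k−1)θ, so θ = 526/(k−1).
Need P(X < 1370) = 0.9 with θ tied to k this way. Start at k = 2, θ = 526: P(X<1370) ≈ 0.733.
Too low — raise k to concentrate. Iterating converges to k ≈ 3.09.
Then θ = 526/(3.09−1) ≈ 251.

k ≈ 3.09, θ ≈ 251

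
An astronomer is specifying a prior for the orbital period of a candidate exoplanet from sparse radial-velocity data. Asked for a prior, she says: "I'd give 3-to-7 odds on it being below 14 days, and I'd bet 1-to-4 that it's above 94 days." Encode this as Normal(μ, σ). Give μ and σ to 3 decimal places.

The p-quantile of Normal(μ,σ) is μ + z_p·σ, with z_{0.3} = -0.5244 and z_{0.8} = 0.8416.
Eliminate σ: μ = (z₂·x₁ − z₁·x₂)/(z₂ − z₁) = (0.8416·14 − (-0.5244)·94)/1.366 = 44.711.
Then σ = (x₂ − x₁)/(z₂ − z₁) = (94 − 14)/1.366 = 58.564.

μ = 44.711, σ = 58.564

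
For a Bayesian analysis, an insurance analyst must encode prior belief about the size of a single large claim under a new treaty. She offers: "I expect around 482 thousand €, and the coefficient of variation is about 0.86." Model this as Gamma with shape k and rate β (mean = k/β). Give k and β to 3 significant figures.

For Gamma(k, rate β): mean = k/β, variance = k/β², so CV = 1/√k.
CV = 0.86, hence k = 1/CV² = 1.35.
Then β = k/mean = 1.35/482 = 0.00281.

k ≈ 1.35, β ≈ 0.00281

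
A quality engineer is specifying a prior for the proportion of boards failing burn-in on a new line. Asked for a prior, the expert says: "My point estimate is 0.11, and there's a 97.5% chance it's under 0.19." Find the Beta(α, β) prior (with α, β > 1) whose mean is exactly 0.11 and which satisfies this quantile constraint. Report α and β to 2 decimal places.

α ≈ 8.15, β ≈ 65.91

With mean 0.11 fixed, write α = 0.11s, β = 0.89s where s = α+β.
Need P(θ < 0.19) = 0.975 under Beta(0.11s, 0.89s). Normal approximation: (q−m)/√(m(1−m)/s) ≈ z_{0.975} = 1.96, so s ≈ 0.11·0.89·(1.96)²/(0.19−0.11)² = 58.8.
At s = 58.8: P(θ<0.19) ≈ 0.961. Adjusting to match 0.975 gives s ≈ 74.05.
So α = 0.11·74.05 ≈ 8.15, β = 0.89·74.05 ≈ 65.91.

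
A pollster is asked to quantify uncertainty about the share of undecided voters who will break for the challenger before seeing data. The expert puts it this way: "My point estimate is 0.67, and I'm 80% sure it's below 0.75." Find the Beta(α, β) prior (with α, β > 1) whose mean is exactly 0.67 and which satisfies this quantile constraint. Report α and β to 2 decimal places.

With mean 0.67 fixed, write α = 0.67s, β = 0.33s where s = α+β.
Need P(θ < 0.75) = 0.8 under Beta(0.67s, 0.33s). Normal approximation: (q−m)/√(m(1−m)/s) ≈ z_{0.8} = 0.842, so s ≈ 0.67·0.33·(0.842)²/(0.75−0.67)² = 24.5.
At s = 24.5: P(θ<0.75) ≈ 0.796. Adjusting to match 0.8 gives s ≈ 25.20.
So α = 0.67·25.20 ≈ 16.88, β = 0.33·25.20 ≈ 8.31.

α ≈ 16.88, β ≈ 8.31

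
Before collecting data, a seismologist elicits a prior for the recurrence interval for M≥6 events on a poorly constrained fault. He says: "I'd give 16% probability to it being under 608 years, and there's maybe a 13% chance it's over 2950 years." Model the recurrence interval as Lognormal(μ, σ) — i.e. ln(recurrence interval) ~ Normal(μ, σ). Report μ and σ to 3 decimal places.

If T ~ Lognormal(μ,σ) then ln T ~ Normal(μ,σ), so the p-quantile of ln T is μ + z_p·σ.
ln(608) = 6.41 and ln(2950) = 7.99; z_{0.16} = -0.9945, z_{0.87} = 1.126.
σ = (7.99 − 6.41)/(1.126 − (-0.9945)) = 0.745.
μ = 6.41 − (-0.9945)·0.745 = 7.151.

μ ≈ 7.151, σ ≈ 0.745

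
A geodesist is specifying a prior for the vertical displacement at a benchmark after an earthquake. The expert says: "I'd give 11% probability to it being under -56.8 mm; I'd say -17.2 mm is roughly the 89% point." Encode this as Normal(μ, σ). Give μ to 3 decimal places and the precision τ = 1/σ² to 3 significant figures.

For Normal(μ,σ), the p-quantile is μ + z_p·σ. Here z_{0.11} = -1.227, z_{0.89} = 1.227.
So -56.8 = μ − 1.227σ and -17.2 = μ + 1.227σ.
Subtracting: σ = (-17.2 − -56.8)/(1.227 − (-1.227)) = 16.143.
Then μ = -56.8 − (-1.227)·16.143 = -37.000.
Precision τ = 1/σ² = 1/16.14² = 0.00384.

μ = -37.000, τ = 0.00384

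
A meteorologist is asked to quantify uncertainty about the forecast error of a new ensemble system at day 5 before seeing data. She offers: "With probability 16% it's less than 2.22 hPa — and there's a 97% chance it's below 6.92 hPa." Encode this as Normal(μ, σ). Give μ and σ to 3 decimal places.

μ = 3.846, σ = 1.635

For Normal(μ,σ), the p-quantile is μ + z_p·σ. Here z_{0.16} = -0.9945, z_{0.97} = 1.881.
So 2.22 = μ − 0.9945σ and 6.92 = μ + 1.881σ.
Subtracting: σ = (6.92 − 2.22)/(1.881 − (-0.9945)) = 1.635.
Then μ = 2.22 − (-0.9945)·1.635 = 3.846.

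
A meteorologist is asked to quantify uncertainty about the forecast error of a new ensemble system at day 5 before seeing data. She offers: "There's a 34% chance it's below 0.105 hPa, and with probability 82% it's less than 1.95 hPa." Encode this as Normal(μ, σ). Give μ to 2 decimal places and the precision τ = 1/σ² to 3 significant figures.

μ = 0.68, τ = 0.518

For Normal(μ,σ), the p-quantile is μ + z_p·σ. Here z_{0.34} = -0.4125, z_{0.82} = 0.9154.
So 0.105 = μ − 0.4125σ and 1.95 = μ + 0.9154σ.
Subtracting: σ = (1.95 − 0.105)/(0.9154 − (-0.4125)) = 1.39.
Then μ = 0.105 − (-0.4125)·1.39 = 0.68.
Precision τ = 1/σ² = 1/1.389² = 0.518.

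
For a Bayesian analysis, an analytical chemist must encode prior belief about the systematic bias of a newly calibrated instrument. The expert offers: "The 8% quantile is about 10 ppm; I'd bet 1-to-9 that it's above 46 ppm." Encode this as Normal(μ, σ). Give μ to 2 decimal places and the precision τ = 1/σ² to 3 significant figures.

The p-quantile of Normal(μ,σ) is μ + z_p·σ, with z_{0.08} = -1.405 and z_{0.9} = 1.282.
Eliminate σ: μ = (z₂·x₁ − z₁·x₂)/(z₂ − z₁) = (1.282·10 − (-1.405)·46)/2.687 = 28.83.
Then σ = (x₂ − x₁)/(z₂ − z₁) = (46 − 10)/2.687 = 13.40.
Precision τ = 1/σ² = 1/13.4² = 0.00557.

μ = 28.83, τ = 0.00557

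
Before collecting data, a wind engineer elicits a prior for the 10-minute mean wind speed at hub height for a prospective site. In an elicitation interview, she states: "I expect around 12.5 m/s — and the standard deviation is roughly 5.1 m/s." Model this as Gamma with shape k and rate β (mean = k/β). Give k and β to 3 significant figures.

k ≈ 6.01, β ≈ 0.481

For Gamma(k, rate β): mean = k/β, variance = k/β², so CV = 1/√k.
CV = SD/mean = 5.1/12.5 = 0.408, hence k = 1/CV² = 6.01.
Then β = k/mean = 6.01/12.5 = 0.481.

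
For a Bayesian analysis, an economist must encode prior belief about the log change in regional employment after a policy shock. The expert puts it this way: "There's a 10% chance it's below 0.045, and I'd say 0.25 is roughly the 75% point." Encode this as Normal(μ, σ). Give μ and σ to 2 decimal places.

μ = 0.18, σ = 0.10

The p-quantile of Normal(μ,σ) is μ + z_p·σ, with z_{0.1} = -1.282 and z_{0.75} = 0.6745.
Eliminate σ: μ = (z₂·x₁ − z₁·x₂)/(z₂ − z₁) = (0.6745·0.045 − (-1.282)·0.25)/1.956 = 0.18.
Then σ = (x₂ − x₁)/(z₂ − z₁) = (0.25 − 0.045)/1.956 = 0.10.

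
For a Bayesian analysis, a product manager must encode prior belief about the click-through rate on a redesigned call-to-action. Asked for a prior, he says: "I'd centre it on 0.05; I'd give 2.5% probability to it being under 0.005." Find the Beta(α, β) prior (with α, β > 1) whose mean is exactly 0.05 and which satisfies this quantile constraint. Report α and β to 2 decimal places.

α ≈ 1.74, β ≈ 33.15

With mean 0.05 fixed, write α = 0.05s, β = 0.95s where s = α+β.
Need P(θ < 0.005) = 0.025 under Beta(0.05s, 0.95s). Normal approximation: (q−m)/√(m(1−m)/s) ≈ z_{0.025} = -1.96, so s ≈ 0.05·0.95·(-1.96)²/(0.005−0.05)² = 90.1.
At s = 90.1: P(θ<0.005) ≈ 0.000. Adjusting to match 0.025 gives s ≈ 34.89.
So α = 0.05·34.89 ≈ 1.74, β = 0.95·34.89 ≈ 33.15.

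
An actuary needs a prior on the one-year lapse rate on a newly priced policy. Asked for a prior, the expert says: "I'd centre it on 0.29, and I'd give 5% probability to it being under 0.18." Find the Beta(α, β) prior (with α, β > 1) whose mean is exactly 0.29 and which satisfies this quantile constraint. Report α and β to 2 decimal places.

α ≈ 11.69, β ≈ 28.63

With mean 0.29 fixed, write α = 0.29s, β = 0.71s where s = α+β.
Need P(θ < 0.18) = 0.05 under Beta(0.29s, 0.71s). Normal approximation: (q−m)/√(m(1−m)/s) ≈ z_{0.05} = -1.64, so s ≈ 0.29·0.71·(-1.64)²/(0.18−0.29)² = 46.0.
At s = 46.0: P(θ<0.18) ≈ 0.039. Adjusting to match 0.05 gives s ≈ 40.32.
So α = 0.29·40.32 ≈ 11.69, β = 0.71·40.32 ≈ 28.63.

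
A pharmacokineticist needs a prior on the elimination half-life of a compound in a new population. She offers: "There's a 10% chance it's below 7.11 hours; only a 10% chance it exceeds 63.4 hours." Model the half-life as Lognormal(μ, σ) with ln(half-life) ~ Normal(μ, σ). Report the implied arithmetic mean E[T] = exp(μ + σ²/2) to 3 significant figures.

E[T] ≈ 30.6 hours

If T ~ Lognormal(μ,σ) then ln T ~ Normal(μ,σ), so the p-quantile of ln T is μ + z_p·σ.
ln(7.11) = 1.962 and ln(63.4) = 4.149; z_{0.1} = -1.282, z_{0.9} = 1.282.
σ = (4.149 − 1.962)/(1.282 − (-1.282)) = 0.854.
μ = 1.962 − (-1.282)·0.854 = 3.055.
E[T] = exp(μ + σ²/2) = exp(3.055 + 0.3643) = 30.6 hours.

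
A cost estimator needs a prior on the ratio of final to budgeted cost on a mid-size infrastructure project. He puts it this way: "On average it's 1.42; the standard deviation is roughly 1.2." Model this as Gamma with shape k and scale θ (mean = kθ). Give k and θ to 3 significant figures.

For Gamma(k, scale θ): mean = kθ, variance = kθ², so CV = 1/√k.
CV = SD/mean = 1.2/1.42 = 0.8451, hence k = 1/CV² = 1.4.
Then θ = mean/k = 1.42/1.4 = 1.01.

k ≈ 1.4, θ ≈ 1.01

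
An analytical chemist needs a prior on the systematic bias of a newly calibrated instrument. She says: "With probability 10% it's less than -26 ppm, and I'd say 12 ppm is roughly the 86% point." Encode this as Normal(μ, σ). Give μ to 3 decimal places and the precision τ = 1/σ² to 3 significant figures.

μ = -5.381, τ = 0.00386

The p-quantile of Normal(μ,σ) is μ + z_p·σ, with z_{0.1} = -1.282 and z_{0.86} = 1.08.
Eliminate σ: μ = (z₂·x₁ − z₁·x₂)/(z₂ − z₁) = (1.08·-26 − (-1.282)·12)/2.362 = -5.381.
Then σ = (x₂ − x₁)/(z₂ − z₁) = (12 − -26)/2.362 = 16.089.
Precision τ = 1/σ² = 1/16.09² = 0.00386.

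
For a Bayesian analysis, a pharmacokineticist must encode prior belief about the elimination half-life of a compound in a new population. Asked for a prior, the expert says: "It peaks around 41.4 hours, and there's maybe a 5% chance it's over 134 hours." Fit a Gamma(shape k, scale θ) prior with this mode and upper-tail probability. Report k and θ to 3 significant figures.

Gamma(k,θ) with k>1 has mode (k−1)θ, so θ = 41.4/(k−1).
Need P(X < 134) = 0.95 with θ tied to k this way. Start at k = 2, θ = 41.4: P(X<134) ≈ 0.834.
Too low — raise k to concentrate. Iterating converges to k ≈ 2.9.
Then θ = 41.4/(2.9−1) ≈ 21.8.

k ≈ 2.9, θ ≈ 21.8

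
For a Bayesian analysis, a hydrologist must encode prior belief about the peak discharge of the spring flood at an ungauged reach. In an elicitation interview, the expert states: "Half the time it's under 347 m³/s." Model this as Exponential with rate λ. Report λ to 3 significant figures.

Exponential median = ln 2 / λ, so λ = ln 2 / 347.0 = 0.002.

λ ≈ 0.002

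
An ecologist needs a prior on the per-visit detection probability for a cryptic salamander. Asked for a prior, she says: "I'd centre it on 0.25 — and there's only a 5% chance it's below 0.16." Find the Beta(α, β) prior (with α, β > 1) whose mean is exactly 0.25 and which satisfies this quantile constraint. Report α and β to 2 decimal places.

With mean 0.25 fixed, write α = 0.25s, β = 0.75s where s = α+β.
Need P(θ < 0.16) = 0.05 under Beta(0.25s, 0.75s). Normal approximation: (q−m)/√(m(1−m)/s) ≈ z_{0.05} = -1.64, so s ≈ 0.25·0.75·(-1.64)²/(0.16−0.25)² = 62.6.
At s = 62.6: P(θ<0.16) ≈ 0.039. Adjusting to match 0.05 gives s ≈ 54.74.
So α = 0.25·54.74 ≈ 13.69, β = 0.75·54.74 ≈ 41.06.

α ≈ 13.69, β ≈ 41.06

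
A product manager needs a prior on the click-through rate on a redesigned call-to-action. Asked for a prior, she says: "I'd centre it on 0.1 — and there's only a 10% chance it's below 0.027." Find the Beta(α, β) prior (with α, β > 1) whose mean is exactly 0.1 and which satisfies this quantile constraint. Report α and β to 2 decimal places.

With mean 0.1 fixed, write α = 0.1s, β = 0.9s where s = α+β.
Need P(θ < 0.027) = 0.1 under Beta(0.1s, 0.9s). Normal approximation: (q−m)/√(m(1−m)/s) ≈ z_{0.1} = -1.28, so s ≈ 0.1·0.9·(-1.28)²/(0.027−0.1)² = 27.7.
At s = 27.7: P(θ<0.027) ≈ 0.051. Adjusting to match 0.1 gives s ≈ 18.98.
So α = 0.1·18.98 ≈ 1.90, β = 0.9·18.98 ≈ 17.08.

α ≈ 1.90, β ≈ 17.08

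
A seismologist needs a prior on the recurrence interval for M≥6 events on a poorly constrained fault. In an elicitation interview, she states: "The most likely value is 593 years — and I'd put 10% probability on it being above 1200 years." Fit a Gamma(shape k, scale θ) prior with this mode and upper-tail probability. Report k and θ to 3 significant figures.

k ≈ 4.86, θ ≈ 154

Gamma(k,θ) with k>1 has mode (k−1)θ, so θ = 593/(k−1).
Need P(X < 1200) = 0.9 with θ tied to k this way. Start at k = 2, θ = 593: P(X<1200) ≈ 0.600.
Too low — raise k to concentrate. Iterating converges to k ≈ 4.86.
Then θ = 593/(4.86−1) ≈ 154.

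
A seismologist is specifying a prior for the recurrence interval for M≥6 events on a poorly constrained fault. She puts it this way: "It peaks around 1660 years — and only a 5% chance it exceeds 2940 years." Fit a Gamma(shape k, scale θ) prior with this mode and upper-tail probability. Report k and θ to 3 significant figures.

k ≈ 9.54, θ ≈ 194

Gamma(k,θ) with k>1 has mode (k−1)θ, so θ = 1660/(k−1).
Need P(X < 2940) = 0.95 with θ tied to k this way. Start at k = 2, θ = 1660: P(X<2940) ≈ 0.529.
Too low — raise k to concentrate. Iterating converges to k ≈ 9.54.
Then θ = 1660/(9.54−1) ≈ 194.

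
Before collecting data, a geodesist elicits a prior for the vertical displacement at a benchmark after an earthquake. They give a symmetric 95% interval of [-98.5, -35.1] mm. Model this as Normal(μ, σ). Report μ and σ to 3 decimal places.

A symmetric 95% interval runs μ ± z·σ with z = 1.96.
Half-width = 31.7, so σ = 31.7/1.96 = 16.174.
μ is the interval midpoint, -66.800.

μ = -66.800, σ = 16.174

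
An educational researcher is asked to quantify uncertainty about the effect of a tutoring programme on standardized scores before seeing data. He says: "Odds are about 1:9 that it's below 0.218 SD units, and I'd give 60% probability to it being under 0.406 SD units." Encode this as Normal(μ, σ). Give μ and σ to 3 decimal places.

μ = 0.375, σ = 0.122

For Normal(μ,σ), the p-quantile is μ + z_p·σ. Here z_{0.1} = -1.282, z_{0.6} = 0.2533.
So 0.218 = μ − 1.282σ and 0.406 = μ + 0.2533σ.
Subtracting: σ = (0.406 − 0.218)/(0.2533 − (-1.282)) = 0.122.
Then μ = 0.218 − (-1.282)·0.122 = 0.375.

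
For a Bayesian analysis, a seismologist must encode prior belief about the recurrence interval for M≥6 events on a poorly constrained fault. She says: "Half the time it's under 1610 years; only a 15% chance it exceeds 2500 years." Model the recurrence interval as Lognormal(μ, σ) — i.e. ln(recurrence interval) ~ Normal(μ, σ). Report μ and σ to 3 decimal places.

If T ~ Lognormal(μ,σ) then ln T ~ Normal(μ,σ), so the p-quantile of ln T is μ + z_p·σ.
ln(1610) = 7.384 and ln(2500) = 7.824; z_{0.5} = 0, z_{0.85} = 1.036.
σ = (7.824 − 7.384)/(1.036 − (0)) = 0.425.
μ = 7.384 − (0)·0.425 = 7.384.

μ ≈ 7.384, σ ≈ 0.425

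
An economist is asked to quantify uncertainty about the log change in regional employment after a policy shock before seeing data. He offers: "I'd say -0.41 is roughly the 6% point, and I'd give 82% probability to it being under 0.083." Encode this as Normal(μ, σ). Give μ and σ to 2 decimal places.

μ = -0.10, σ = 0.20

The p-quantile of Normal(μ,σ) is μ + z_p·σ, with z_{0.06} = -1.555 and z_{0.82} = 0.9154.
Eliminate σ: μ = (z₂·x₁ − z₁·x₂)/(z₂ − z₁) = (0.9154·-0.41 − (-1.555)·0.083)/2.47 = -0.10.
Then σ = (x₂ − x₁)/(z₂ − z₁) = (0.083 − -0.41)/2.47 = 0.20.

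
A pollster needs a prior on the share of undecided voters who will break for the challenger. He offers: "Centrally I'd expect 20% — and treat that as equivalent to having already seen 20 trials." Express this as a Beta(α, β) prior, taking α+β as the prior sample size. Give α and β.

Under the effective-sample-size interpretation, Beta(α, β) has prior mean α/(α+β) and prior sample size α+β.
So α+β = 20 and α/(α+β) = 0.2, giving α = 0.2·20 = 4 and β = 20 − 4 = 16.

α = 4, β = 16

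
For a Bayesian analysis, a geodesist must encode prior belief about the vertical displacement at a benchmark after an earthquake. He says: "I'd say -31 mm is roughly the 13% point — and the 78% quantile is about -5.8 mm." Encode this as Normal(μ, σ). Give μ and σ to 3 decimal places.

For Normal(μ,σ), the p-quantile is μ + z_p·σ. Here z_{0.13} = -1.126, z_{0.78} = 0.7722.
So -31 = μ − 1.126σ and -5.8 = μ + 0.7722σ.
Subtracting: σ = (-5.8 − -31)/(0.7722 − (-1.126)) = 13.273.
Then μ = -31 − (-1.126)·13.273 = -16.049.

μ = -16.049, σ = 13.273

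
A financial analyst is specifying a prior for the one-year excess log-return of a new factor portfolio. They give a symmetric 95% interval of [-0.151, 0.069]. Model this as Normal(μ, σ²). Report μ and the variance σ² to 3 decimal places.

μ = -0.041, σ² = 0.003

A symmetric 95% interval runs μ ± z·σ with z = 1.96.
Half-width = 0.11, so σ = 0.11/1.96 = 0.0561 and σ² = 0.003.
μ is the interval midpoint, -0.041.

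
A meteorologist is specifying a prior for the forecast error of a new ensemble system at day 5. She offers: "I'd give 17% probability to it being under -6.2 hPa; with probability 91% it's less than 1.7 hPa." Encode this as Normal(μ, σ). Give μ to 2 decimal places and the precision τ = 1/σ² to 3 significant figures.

The p-quantile of Normal(μ,σ) is μ + z_p·σ, with z_{0.17} = -0.9542 and z_{0.91} = 1.341.
Eliminate σ: μ = (z₂·x₁ − z₁·x₂)/(z₂ − z₁) = (1.341·-6.2 − (-0.9542)·1.7)/2.295 = -2.92.
Then σ = (x₂ − x₁)/(z₂ − z₁) = (1.7 − -6.2)/2.295 = 3.44.
Precision τ = 1/σ² = 1/3.442² = 0.0844.

μ = -2.92, τ = 0.0844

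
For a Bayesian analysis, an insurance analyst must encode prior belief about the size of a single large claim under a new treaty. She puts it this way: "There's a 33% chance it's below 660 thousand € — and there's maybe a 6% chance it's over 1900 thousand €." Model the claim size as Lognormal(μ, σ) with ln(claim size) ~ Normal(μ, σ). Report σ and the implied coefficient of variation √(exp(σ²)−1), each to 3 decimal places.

σ ≈ 0.530, CV ≈ 0.570

If T ~ Lognormal(μ,σ) then ln T ~ Normal(μ,σ), so the p-quantile of ln T is μ + z_p·σ.
ln(660) = 6.492 and ln(1900) = 7.55; z_{0.33} = -0.4399, z_{0.94} = 1.555.
σ = (7.55 − 6.492)/(1.555 − (-0.4399)) = 0.530.
μ = 6.492 − (-0.4399)·0.530 = 6.725.
CV = √(exp(σ²)−1) = √(exp(0.2810)−1) = 0.570.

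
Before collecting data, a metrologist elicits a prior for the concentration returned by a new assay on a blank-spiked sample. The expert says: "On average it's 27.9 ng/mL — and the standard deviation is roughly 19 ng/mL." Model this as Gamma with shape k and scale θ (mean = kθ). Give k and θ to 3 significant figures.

k ≈ 2.16, θ ≈ 12.9

For Gamma(k, scale θ): mean = kθ, variance = kθ², so CV = 1/√k.
CV = SD/mean = 19/27.9 = 0.681, hence k = 1/CV² = 2.16.
Then θ = mean/k = 27.9/2.16 = 12.9.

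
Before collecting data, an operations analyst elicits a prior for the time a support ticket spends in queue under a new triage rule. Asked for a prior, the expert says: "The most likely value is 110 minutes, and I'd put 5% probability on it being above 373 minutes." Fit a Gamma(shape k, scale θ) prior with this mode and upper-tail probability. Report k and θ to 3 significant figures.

k ≈ 2.74, θ ≈ 63.2

Gamma(k,θ) with k>1 has mode (k−1)θ, so θ = 110/(k−1).
Need P(X < 373) = 0.95 with θ tied to k this way. Start at k = 2, θ = 110: P(X<373) ≈ 0.852.
Too low — raise k to concentrate. Iterating converges to k ≈ 2.74.
Then θ = 110/(2.74−1) ≈ 63.2.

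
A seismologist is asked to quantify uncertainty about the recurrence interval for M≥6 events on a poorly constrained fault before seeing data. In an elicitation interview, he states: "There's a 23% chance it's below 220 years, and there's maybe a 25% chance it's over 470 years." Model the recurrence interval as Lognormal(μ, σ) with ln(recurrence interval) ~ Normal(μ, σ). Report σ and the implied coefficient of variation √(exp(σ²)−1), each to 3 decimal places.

If T ~ Lognormal(μ,σ) then ln T ~ Normal(μ,σ), so the p-quantile of ln T is μ + z_p·σ.
ln(220) = 5.394 and ln(470) = 6.153; z_{0.23} = -0.7388, z_{0.75} = 0.6745.
σ = (6.153 − 5.394)/(0.6745 − (-0.7388)) = 0.537.
μ = 5.394 − (-0.7388)·0.537 = 5.790.
CV = √(exp(σ²)−1) = √(exp(0.2885)−1) = 0.578.

σ ≈ 0.537, CV ≈ 0.578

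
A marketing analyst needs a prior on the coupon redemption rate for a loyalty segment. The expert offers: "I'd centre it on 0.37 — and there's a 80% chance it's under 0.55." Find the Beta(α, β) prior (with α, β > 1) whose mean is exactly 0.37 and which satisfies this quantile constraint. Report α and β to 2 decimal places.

With mean 0.37 fixed, write α = 0.37s, β = 0.63s where s = α+β.
Need P(θ < 0.55) = 0.8 under Beta(0.37s, 0.63s). Normal approximation: (q−m)/√(m(1−m)/s) ≈ z_{0.8} = 0.842, so s ≈ 0.37·0.63·(0.842)²/(0.55−0.37)² = 5.1.
At s = 5.1: P(θ<0.55) ≈ 0.804. Adjusting to match 0.8 gives s ≈ 4.89.
So α = 0.37·4.89 ≈ 1.81, β = 0.63·4.89 ≈ 3.08.

α ≈ 1.81, β ≈ 3.08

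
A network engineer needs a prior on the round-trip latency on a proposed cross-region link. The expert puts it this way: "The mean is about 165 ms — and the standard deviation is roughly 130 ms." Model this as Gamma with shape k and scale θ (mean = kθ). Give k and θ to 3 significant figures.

k ≈ 1.61, θ ≈ 102

For Gamma(k, scale θ): mean = kθ, variance = kθ², so CV = 1/√k.
CV = SD/mean = 130/165 = 0.7879, hence k = 1/CV² = 1.61.
Then θ = mean/k = 165/1.61 = 102.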